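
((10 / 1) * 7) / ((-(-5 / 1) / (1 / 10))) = 7 / 5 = 1.40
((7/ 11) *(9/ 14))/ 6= 0.07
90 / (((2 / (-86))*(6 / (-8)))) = 5160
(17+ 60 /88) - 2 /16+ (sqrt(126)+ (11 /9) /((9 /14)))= 3 * sqrt(14)+ 138697 /7128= 30.68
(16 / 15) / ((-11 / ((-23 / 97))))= 368 / 16005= 0.02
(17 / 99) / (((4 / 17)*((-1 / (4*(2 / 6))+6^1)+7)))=289 / 4851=0.06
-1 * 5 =-5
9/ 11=0.82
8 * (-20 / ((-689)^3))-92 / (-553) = 30091703228 / 180876771257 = 0.17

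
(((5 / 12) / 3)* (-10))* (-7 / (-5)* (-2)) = 35 / 9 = 3.89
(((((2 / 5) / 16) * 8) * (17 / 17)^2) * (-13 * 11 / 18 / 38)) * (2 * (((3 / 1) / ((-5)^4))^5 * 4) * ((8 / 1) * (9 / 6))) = -92664 / 9059906005859375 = -0.00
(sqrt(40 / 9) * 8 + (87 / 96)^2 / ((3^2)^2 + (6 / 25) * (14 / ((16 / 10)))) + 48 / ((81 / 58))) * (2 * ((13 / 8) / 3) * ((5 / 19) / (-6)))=-8557283605 / 5238411264 -130 * sqrt(10) / 513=-2.43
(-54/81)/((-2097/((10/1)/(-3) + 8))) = 28/18873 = 0.00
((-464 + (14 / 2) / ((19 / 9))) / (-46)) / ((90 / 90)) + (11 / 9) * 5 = 126847 / 7866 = 16.13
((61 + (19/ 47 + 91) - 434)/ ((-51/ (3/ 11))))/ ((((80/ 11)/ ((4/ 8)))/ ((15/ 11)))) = 39705/ 281248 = 0.14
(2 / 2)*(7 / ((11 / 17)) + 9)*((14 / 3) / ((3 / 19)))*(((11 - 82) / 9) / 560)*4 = -147041 / 4455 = -33.01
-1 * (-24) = 24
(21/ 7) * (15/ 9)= 5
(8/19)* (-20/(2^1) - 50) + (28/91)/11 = -68564/2717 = -25.24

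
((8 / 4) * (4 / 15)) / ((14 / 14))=8 / 15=0.53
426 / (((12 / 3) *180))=71 / 120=0.59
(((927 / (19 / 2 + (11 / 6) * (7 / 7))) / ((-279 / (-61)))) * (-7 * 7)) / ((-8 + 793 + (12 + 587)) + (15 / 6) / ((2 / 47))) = -1847202 / 3041317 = -0.61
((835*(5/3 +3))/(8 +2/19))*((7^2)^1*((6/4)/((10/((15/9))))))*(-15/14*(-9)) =4997475/88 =56789.49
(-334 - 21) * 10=-3550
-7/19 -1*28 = -539/19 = -28.37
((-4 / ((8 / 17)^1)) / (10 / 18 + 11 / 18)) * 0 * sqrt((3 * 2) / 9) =0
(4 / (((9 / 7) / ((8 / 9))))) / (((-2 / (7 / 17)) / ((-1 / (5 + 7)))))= 196 / 4131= 0.05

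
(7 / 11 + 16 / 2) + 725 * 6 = 4358.64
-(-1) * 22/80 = 11/40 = 0.28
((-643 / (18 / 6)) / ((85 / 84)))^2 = 324144016 / 7225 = 44864.22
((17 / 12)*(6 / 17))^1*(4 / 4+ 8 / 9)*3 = 2.83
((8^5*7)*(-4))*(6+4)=-9175040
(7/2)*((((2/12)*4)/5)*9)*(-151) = -3171/5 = -634.20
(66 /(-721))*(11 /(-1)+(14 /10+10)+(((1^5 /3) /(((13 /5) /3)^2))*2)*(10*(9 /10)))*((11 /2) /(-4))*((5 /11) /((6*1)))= 9746 /121849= 0.08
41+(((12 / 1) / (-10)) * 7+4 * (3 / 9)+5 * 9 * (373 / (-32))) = -490.60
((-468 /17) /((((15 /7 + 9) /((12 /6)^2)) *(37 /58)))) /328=-1218 /25789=-0.05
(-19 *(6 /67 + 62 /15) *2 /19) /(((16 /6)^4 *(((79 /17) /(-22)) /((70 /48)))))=12499641 /10840064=1.15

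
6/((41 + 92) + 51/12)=8/183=0.04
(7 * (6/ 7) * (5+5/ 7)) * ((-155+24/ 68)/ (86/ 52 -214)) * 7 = 16404960/ 93857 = 174.79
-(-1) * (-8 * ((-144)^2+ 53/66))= -5474516/33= -165894.42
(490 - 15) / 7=475 / 7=67.86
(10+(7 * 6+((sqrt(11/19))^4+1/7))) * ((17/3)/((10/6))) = 178.43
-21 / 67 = -0.31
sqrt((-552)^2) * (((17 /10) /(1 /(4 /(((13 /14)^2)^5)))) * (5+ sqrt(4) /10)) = 10857462729179136 /265112484325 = 40954.17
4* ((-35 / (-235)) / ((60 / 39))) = 91 / 235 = 0.39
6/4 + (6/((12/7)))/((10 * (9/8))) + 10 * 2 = 1963/90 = 21.81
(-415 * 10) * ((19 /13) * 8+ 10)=-1170300 /13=-90023.08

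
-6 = -6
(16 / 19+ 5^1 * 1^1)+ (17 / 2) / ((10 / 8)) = 12.64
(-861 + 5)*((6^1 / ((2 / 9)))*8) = -184896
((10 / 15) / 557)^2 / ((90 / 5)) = 2 / 25130169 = 0.00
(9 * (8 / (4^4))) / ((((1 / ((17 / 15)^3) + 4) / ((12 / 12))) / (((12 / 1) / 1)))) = 132651 / 184216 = 0.72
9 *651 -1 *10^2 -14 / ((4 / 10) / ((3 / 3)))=5724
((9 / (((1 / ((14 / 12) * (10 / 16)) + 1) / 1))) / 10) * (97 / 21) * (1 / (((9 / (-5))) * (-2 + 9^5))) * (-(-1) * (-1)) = 485 / 29405406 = 0.00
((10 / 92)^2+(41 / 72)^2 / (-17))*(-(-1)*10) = -1692245 / 23309856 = -0.07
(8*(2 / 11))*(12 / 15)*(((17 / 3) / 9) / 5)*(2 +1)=1088 / 2475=0.44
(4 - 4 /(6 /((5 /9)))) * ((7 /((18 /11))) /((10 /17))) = 64141 /2430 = 26.40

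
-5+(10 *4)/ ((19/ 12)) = 385/ 19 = 20.26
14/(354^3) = 0.00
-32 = -32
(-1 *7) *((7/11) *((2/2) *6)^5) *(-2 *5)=3810240/11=346385.45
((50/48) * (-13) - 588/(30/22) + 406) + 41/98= -225341/5880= -38.32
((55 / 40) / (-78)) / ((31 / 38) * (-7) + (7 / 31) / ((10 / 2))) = 32395 / 10411128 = 0.00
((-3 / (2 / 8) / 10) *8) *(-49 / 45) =784 / 75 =10.45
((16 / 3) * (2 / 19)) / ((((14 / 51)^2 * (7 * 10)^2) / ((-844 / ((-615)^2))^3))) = -347500295552 / 20569096212872459765625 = -0.00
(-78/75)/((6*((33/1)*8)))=-13/19800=-0.00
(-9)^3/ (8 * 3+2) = -729/ 26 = -28.04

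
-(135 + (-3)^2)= -144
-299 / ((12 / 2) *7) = -299 / 42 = -7.12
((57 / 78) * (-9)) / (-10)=171 / 260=0.66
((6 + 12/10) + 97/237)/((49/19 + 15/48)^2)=833315072/915579585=0.91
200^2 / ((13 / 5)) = 200000 / 13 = 15384.62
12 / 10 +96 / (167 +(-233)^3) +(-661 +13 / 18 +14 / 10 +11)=-24539811727 / 37947510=-646.68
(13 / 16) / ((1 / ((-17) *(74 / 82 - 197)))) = 222105 / 82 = 2708.60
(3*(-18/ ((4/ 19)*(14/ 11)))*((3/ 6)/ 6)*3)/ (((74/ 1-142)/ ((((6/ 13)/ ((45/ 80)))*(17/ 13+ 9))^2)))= 180134592/ 3398759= 53.00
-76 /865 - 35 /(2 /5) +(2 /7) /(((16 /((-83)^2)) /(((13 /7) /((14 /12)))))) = 128452893 /1186780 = 108.24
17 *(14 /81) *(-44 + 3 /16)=-83419 /648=-128.73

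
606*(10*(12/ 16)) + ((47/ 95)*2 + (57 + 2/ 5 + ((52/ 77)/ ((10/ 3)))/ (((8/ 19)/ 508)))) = 35461827/ 7315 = 4847.82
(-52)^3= -140608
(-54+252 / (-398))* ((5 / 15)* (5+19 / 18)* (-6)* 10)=1316720 / 199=6616.68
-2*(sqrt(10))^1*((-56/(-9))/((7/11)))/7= -176*sqrt(10)/63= -8.83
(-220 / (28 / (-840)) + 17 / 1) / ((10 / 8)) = 26468 / 5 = 5293.60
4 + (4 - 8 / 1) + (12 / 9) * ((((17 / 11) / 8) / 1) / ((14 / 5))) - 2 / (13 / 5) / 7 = -215 / 12012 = -0.02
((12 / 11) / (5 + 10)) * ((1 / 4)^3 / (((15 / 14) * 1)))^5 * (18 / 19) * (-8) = -16807 / 46227456000000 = -0.00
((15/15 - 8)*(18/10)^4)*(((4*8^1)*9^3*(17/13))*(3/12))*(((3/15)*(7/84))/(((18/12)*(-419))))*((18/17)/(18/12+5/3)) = 4.97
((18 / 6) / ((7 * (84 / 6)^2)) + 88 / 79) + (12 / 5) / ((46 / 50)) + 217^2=117398583895 / 2492924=47092.72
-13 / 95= -0.14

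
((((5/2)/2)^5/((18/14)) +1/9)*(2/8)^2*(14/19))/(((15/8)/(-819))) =-4862221/97280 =-49.98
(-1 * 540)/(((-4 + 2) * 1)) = 270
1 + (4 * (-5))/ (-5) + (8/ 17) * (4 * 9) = 21.94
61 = 61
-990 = -990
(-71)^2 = 5041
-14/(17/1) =-0.82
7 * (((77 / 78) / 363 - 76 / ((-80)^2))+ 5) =71940029 / 2059200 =34.94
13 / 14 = 0.93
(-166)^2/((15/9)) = 82668/5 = 16533.60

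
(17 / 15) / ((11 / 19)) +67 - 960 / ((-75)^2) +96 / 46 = 2241386 / 31625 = 70.87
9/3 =3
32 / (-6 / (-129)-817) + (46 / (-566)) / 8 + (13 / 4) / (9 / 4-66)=-2034340633 / 20280674280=-0.10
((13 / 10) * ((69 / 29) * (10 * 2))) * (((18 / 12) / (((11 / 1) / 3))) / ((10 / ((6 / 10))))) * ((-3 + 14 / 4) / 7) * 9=0.98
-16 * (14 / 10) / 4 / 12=-7 / 15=-0.47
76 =76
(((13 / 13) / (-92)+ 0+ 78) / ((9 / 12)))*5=35875 / 69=519.93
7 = 7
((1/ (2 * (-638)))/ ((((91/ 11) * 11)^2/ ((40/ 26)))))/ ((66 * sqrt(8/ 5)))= -5 * sqrt(10)/ 9066105048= -0.00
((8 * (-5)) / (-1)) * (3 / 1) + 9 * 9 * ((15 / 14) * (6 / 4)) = 7005 / 28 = 250.18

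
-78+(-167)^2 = 27811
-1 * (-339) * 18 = 6102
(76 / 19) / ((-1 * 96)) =-0.04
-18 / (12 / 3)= -4.50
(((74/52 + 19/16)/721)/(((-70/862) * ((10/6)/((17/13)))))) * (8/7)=-11935683/298530050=-0.04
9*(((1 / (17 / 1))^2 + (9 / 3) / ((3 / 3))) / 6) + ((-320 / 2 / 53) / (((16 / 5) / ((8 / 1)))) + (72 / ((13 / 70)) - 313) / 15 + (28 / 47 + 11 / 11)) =495999044 / 140380305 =3.53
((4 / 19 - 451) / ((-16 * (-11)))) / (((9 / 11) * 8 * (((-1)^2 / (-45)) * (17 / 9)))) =385425 / 41344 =9.32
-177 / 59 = -3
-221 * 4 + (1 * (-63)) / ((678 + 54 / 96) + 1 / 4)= -9602132 / 10861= -884.09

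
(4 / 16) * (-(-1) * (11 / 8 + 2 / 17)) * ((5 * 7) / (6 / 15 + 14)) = 35525 / 39168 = 0.91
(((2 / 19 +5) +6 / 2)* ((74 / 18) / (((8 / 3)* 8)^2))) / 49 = 407 / 272384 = 0.00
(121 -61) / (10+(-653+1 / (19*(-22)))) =-5016 / 53755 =-0.09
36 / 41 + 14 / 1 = 610 / 41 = 14.88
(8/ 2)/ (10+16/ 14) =14/ 39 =0.36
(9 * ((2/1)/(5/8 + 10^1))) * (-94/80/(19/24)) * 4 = -10.06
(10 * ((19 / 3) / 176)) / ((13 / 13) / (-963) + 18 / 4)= 6099 / 76252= 0.08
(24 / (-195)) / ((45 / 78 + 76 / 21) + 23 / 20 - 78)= 672 / 396691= 0.00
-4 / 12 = -1 / 3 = -0.33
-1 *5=-5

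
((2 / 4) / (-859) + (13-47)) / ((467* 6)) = -19471 / 1604612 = -0.01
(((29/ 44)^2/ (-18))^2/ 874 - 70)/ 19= -74295957595439/ 20166045825024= -3.68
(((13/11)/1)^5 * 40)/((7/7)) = 14851720/161051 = 92.22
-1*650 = -650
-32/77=-0.42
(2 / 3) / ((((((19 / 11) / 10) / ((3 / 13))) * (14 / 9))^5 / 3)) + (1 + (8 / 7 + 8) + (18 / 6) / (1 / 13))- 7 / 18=13819906720140175901 / 278129766680993682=49.69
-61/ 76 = -0.80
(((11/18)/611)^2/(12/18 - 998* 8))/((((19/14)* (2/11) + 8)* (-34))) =9317/20847997008774000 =0.00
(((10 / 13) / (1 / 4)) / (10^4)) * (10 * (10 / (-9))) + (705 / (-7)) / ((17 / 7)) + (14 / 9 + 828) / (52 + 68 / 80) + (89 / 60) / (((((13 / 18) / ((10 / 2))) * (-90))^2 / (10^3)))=-17.00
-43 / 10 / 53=-43 / 530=-0.08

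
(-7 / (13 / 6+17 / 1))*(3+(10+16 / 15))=-2954 / 575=-5.14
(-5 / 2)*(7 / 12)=-35 / 24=-1.46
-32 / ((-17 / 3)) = 96 / 17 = 5.65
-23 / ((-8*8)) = 23 / 64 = 0.36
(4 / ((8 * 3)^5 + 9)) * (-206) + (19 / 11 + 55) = 4968673928 / 87588963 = 56.73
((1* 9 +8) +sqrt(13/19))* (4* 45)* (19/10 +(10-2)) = 1782* sqrt(247)/19 +30294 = 31768.02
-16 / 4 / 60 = -1 / 15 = -0.07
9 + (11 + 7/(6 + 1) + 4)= 25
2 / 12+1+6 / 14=67 / 42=1.60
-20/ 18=-10/ 9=-1.11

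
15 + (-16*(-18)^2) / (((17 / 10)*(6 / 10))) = -86145 / 17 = -5067.35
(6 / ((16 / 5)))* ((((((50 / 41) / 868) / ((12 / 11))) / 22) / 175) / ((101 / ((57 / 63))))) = 95 / 16908001152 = 0.00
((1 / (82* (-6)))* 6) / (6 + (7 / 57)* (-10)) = -0.00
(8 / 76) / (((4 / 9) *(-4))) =-9 / 152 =-0.06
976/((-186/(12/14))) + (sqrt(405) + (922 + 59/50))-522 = 9 * sqrt(5) + 4304003/10850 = 416.81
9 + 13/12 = 121/12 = 10.08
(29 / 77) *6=174 / 77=2.26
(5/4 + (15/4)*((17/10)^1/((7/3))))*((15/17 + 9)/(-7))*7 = -669/17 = -39.35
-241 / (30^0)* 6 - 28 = -1474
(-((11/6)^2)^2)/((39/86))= -629563/25272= -24.91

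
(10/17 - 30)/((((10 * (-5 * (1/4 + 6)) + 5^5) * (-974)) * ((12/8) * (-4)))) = -0.00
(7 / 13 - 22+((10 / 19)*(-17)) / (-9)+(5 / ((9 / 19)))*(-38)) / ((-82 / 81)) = 8434521 / 20254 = 416.44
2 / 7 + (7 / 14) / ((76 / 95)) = 51 / 56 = 0.91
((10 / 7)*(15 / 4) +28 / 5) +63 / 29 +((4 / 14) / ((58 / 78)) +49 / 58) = 14.36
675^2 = 455625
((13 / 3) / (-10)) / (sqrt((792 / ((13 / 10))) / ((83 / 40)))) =-13 * sqrt(23738) / 79200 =-0.03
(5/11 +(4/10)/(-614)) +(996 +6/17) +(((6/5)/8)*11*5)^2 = 4890646693/4592720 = 1064.87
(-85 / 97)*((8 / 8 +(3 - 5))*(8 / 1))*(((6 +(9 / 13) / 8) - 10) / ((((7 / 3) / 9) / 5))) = -4670325 / 8827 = -529.10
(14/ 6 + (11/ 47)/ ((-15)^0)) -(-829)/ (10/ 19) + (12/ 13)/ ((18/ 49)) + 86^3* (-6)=-23308158059/ 6110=-3814755.82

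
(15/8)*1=15/8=1.88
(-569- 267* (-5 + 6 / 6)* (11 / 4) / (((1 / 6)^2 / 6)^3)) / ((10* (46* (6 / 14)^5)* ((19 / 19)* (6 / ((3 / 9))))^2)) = 13735557.02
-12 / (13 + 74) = -4 / 29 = -0.14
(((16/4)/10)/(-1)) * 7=-14/5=-2.80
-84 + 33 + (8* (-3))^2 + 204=729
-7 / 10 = -0.70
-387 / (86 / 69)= -621 / 2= -310.50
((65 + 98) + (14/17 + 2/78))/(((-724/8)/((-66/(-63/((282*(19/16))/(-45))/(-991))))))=-528744153388/37800945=-13987.59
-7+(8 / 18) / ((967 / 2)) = -60913 / 8703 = -7.00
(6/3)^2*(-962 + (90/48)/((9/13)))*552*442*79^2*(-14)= 81800174183728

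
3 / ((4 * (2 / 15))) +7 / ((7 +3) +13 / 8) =4633 / 744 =6.23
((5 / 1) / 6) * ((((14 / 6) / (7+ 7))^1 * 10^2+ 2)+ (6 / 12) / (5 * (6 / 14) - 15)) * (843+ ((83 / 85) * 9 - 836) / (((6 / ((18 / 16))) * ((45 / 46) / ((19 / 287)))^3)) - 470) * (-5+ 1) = -21807168092748100819 / 941687093182500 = -23157.55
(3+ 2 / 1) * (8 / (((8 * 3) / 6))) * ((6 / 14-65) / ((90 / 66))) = -9944 / 21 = -473.52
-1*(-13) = 13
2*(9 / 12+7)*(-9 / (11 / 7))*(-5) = 9765 / 22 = 443.86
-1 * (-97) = 97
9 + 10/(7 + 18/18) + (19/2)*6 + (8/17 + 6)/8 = 68.06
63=63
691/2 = 345.50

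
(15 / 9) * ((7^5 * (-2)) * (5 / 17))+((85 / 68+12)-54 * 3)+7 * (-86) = -3514553 / 204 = -17228.20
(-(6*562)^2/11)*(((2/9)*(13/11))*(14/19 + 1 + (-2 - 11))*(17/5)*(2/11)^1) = 239000418176/126445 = 1890153.17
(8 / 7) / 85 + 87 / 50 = 10433 / 5950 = 1.75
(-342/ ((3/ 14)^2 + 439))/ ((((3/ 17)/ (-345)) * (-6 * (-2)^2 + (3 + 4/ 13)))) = -1703618280/ 23148257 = -73.60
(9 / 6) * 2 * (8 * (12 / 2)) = 144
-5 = -5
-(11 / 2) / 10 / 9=-11 / 180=-0.06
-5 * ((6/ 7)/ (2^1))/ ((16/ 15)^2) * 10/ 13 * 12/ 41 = -50625/ 119392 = -0.42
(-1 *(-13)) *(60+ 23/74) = 784.04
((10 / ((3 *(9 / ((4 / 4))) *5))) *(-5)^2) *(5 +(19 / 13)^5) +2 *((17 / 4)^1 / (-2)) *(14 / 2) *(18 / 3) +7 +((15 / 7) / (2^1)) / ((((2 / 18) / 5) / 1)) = -792788977 / 7797153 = -101.68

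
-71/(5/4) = -284/5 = -56.80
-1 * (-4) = 4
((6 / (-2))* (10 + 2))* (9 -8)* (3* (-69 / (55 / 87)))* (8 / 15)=1728864 / 275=6286.78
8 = 8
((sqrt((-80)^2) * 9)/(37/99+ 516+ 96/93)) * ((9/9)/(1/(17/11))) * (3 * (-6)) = -3615840/93407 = -38.71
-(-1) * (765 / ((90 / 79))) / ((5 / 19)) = 25517 / 10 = 2551.70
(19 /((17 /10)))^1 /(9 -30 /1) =-190 /357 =-0.53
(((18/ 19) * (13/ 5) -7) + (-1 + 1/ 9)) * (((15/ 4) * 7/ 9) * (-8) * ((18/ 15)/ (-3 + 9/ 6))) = -259784/ 2565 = -101.28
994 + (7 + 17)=1018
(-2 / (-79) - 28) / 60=-221 / 474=-0.47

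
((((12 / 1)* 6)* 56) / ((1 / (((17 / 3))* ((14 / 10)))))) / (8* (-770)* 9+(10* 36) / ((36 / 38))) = -39984 / 68825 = -0.58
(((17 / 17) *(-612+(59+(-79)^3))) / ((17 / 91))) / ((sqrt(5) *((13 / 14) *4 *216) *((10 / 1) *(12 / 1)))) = -3023251 *sqrt(5) / 550800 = -12.27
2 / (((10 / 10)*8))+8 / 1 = 33 / 4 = 8.25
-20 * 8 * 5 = -800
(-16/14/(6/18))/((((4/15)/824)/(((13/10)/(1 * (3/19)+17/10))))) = -18317520/2471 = -7413.00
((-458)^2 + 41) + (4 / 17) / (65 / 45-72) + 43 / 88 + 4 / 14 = 1395149631639 / 6649720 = 209805.77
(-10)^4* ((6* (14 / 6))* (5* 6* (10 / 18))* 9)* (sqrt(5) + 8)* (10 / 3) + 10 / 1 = 716524768.42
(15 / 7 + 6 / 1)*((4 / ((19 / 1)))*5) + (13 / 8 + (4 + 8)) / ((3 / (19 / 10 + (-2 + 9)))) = 82307 / 1680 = 48.99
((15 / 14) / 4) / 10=3 / 112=0.03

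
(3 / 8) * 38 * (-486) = -13851 / 2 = -6925.50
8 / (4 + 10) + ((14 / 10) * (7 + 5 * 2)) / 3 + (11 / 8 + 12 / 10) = 9307 / 840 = 11.08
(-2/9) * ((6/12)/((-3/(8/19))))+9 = 4625/513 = 9.02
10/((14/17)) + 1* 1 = 92/7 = 13.14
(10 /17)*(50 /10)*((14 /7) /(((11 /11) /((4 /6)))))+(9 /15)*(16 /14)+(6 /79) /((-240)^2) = 138601853 /30083200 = 4.61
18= 18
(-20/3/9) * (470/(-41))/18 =4700/9963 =0.47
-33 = -33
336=336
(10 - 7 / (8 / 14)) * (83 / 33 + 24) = -2625 / 44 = -59.66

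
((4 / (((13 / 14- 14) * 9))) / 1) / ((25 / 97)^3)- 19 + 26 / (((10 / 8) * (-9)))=-599537813 / 25734375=-23.30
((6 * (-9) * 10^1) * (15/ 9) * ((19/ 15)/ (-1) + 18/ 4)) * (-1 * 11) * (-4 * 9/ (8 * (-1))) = 144045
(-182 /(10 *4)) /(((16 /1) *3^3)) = -91 /8640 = -0.01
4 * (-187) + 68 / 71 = -53040 / 71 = -747.04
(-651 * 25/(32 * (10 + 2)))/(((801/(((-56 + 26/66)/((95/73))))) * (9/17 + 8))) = 494159995/1864266624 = 0.27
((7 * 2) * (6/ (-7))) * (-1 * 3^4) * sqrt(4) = 1944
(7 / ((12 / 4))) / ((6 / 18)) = 7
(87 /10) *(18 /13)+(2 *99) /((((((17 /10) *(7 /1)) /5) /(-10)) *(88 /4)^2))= 878697 /85085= 10.33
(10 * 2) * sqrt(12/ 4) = 20 * sqrt(3) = 34.64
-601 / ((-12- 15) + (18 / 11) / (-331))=2188241 / 98325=22.26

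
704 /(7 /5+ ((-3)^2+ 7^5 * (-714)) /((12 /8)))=-3520 /40000623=-0.00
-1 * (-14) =14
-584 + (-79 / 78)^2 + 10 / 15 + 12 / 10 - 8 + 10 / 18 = -5967917 / 10140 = -588.55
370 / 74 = 5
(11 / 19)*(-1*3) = -33 / 19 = -1.74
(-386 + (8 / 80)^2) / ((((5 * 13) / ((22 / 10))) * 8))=-424589 / 260000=-1.63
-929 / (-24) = 929 / 24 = 38.71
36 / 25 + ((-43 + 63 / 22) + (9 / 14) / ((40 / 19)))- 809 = -26099643 / 30800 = -847.39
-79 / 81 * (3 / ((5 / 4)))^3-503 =-193681 / 375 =-516.48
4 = 4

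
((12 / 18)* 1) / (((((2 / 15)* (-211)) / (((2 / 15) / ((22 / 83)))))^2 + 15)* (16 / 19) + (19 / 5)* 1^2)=1308910 / 5203820547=0.00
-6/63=-2/21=-0.10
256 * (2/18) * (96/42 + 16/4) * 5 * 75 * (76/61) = 107008000/1281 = 83534.74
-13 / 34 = -0.38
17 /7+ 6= 59 /7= 8.43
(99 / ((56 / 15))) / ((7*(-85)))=-297 / 6664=-0.04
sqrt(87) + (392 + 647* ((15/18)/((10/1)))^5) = sqrt(87) + 97542791/248832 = 401.33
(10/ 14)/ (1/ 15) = 75/ 7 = 10.71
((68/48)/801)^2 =289/92390544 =0.00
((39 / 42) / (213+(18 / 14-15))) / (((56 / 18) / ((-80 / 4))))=-13 / 434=-0.03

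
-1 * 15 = -15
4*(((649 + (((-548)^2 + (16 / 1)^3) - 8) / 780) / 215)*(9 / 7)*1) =2431836 / 97825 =24.86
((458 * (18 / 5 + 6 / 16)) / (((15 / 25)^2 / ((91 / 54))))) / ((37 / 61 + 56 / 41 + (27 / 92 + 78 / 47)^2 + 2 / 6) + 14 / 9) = 32278832920294870 / 29072937571101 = 1110.27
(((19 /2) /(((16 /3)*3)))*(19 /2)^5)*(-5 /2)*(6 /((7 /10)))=-3528441075 /3584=-984498.07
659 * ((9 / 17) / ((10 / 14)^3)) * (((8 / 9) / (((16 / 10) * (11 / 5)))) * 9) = 2034333 / 935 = 2175.76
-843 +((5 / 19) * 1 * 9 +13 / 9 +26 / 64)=-4589809 / 5472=-838.78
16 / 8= 2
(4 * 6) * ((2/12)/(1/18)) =72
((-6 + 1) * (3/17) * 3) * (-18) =810/17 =47.65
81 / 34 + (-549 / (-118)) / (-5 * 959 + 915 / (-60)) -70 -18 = -3304659841 / 38597446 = -85.62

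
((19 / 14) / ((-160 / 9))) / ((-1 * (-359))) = -171 / 804160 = -0.00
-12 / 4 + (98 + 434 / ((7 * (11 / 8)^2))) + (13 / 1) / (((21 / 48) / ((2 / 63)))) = 6869519 / 53361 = 128.74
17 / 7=2.43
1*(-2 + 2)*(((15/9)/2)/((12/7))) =0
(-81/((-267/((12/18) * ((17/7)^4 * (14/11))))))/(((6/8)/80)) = 320720640/335797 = 955.10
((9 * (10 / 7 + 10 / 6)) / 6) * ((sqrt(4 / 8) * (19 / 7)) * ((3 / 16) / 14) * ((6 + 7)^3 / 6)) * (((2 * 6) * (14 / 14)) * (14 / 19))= 428415 * sqrt(2) / 1568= 386.40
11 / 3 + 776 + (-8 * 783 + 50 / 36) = -98693 / 18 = -5482.94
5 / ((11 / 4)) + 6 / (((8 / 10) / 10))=845 / 11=76.82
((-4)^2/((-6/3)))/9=-8/9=-0.89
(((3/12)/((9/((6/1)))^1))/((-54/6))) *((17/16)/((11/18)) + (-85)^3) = 54042847/4752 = 11372.65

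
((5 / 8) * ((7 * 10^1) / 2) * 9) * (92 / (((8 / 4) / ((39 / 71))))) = 1412775 / 284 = 4974.56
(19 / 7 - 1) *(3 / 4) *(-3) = -27 / 7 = -3.86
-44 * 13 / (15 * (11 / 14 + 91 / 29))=-232232 / 23895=-9.72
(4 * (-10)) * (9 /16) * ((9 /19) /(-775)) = 81 /5890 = 0.01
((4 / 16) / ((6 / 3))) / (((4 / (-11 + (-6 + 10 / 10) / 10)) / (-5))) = 115 / 64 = 1.80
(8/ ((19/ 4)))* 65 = 109.47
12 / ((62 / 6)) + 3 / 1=129 / 31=4.16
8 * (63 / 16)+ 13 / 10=164 / 5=32.80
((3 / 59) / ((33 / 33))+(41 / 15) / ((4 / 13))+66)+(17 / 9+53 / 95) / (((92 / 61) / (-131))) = -638548111 / 4640940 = -137.59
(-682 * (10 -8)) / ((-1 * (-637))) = -1364 / 637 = -2.14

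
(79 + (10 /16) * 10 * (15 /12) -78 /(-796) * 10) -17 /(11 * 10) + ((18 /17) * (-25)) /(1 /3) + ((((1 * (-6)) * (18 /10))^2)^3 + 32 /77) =103342182584060751 /65122750000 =1586882.96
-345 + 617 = 272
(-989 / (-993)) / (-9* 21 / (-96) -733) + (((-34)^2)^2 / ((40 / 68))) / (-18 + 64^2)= 131928524538212 / 236822193555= 557.08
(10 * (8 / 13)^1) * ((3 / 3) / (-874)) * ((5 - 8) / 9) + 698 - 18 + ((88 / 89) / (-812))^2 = 3782932095886732 / 5563116222027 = 680.00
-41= -41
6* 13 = 78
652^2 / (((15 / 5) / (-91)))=-38684464 / 3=-12894821.33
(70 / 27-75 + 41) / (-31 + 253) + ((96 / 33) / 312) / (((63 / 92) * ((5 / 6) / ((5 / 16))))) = -409106 / 2999997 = -0.14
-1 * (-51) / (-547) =-51 / 547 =-0.09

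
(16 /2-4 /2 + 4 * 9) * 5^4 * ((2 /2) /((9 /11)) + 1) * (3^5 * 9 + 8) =384125000 /3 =128041666.67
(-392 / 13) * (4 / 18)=-784 / 117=-6.70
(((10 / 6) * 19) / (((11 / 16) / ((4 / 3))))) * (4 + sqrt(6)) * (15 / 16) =1900 * sqrt(6) / 33 + 7600 / 33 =371.33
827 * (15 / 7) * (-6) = -74430 / 7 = -10632.86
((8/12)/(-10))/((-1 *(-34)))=-1/510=-0.00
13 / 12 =1.08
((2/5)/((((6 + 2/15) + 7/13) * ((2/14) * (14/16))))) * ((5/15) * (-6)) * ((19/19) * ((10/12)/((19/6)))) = -6240/24719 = -0.25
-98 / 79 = -1.24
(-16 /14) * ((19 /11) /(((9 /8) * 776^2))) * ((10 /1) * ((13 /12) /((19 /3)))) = -65 /13040874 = -0.00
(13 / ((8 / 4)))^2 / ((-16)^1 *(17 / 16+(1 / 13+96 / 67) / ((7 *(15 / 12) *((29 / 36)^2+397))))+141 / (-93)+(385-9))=16461499835599 / 139280624809320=0.12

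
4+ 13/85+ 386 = 33163/85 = 390.15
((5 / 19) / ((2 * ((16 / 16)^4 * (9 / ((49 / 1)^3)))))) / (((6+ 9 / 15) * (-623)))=-420175 / 1004454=-0.42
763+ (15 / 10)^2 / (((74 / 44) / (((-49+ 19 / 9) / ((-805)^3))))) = 14726986991196 / 19301424625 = 763.00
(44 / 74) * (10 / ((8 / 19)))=1045 / 74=14.12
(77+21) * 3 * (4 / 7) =168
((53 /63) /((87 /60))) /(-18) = -530 /16443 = -0.03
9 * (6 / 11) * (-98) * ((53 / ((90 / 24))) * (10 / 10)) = -6799.42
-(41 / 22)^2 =-1681 / 484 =-3.47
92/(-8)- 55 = -133/2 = -66.50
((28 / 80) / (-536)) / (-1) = 7 / 10720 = 0.00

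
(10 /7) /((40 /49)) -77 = -301 /4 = -75.25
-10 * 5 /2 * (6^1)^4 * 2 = -64800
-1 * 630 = -630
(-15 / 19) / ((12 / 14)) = -35 / 38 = -0.92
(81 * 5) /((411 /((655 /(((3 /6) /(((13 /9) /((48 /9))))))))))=383175 /1096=349.61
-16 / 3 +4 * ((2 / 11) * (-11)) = -40 / 3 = -13.33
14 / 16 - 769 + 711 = -457 / 8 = -57.12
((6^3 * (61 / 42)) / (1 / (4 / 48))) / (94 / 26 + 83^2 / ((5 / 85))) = 2379 / 10657612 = 0.00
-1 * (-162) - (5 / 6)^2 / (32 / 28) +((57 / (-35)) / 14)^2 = 2790255953 / 17287200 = 161.41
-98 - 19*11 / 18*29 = -7825 / 18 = -434.72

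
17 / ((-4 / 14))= -59.50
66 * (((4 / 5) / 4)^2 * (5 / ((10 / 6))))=7.92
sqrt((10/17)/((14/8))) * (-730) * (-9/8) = 3285 * sqrt(1190)/238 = 476.14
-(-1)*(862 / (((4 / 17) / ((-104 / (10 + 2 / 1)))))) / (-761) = 95251 / 2283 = 41.72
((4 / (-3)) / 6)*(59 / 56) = -59 / 252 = -0.23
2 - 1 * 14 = -12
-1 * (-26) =26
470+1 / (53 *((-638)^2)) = 10139466041 / 21573332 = 470.00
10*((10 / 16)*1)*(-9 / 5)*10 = -225 / 2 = -112.50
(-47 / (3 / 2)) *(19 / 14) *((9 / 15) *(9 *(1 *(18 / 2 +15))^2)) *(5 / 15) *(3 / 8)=-578664 / 35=-16533.26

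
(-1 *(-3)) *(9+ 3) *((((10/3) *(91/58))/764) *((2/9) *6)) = 1820/5539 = 0.33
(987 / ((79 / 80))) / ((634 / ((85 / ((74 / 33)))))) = 55370700 / 926591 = 59.76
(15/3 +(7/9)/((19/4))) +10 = 2593/171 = 15.16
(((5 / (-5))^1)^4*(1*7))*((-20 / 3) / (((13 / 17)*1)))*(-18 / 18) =2380 / 39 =61.03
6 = 6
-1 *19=-19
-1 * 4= -4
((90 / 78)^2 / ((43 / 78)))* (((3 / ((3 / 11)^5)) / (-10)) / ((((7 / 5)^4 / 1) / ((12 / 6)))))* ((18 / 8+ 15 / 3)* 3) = -14595246875 / 2684318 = -5437.23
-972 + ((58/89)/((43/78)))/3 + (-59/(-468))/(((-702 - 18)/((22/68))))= -42599639434763/43844561280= -971.61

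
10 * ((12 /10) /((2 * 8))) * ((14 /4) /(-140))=-3 /160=-0.02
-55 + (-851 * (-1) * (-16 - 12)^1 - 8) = -23891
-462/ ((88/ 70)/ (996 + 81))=-791595/ 2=-395797.50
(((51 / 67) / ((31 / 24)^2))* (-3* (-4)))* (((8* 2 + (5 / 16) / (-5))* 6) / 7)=33708960 / 450709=74.79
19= 19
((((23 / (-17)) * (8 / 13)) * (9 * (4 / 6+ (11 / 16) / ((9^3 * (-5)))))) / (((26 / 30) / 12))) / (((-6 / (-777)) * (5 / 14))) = -3241596862 / 129285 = -25073.26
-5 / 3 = -1.67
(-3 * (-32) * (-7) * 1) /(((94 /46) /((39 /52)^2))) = -8694 /47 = -184.98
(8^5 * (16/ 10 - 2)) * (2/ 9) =-2912.71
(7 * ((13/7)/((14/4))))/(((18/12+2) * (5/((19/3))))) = 988/735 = 1.34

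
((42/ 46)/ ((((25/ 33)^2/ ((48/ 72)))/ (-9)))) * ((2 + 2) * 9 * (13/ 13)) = -4939704/ 14375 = -343.63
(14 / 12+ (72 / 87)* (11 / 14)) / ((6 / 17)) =37621 / 7308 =5.15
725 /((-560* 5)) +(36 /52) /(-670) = -126799 /487760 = -0.26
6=6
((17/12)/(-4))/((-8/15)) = 85/128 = 0.66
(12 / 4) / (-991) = -3 / 991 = -0.00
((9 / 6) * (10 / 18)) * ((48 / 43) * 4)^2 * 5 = 153600 / 1849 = 83.07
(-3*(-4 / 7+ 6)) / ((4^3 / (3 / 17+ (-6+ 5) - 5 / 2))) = 0.85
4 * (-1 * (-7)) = 28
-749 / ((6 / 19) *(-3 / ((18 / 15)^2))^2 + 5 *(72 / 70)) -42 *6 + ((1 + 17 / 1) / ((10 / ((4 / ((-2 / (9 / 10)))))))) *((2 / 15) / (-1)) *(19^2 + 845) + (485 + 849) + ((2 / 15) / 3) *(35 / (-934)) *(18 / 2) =1805929105353 / 1213674625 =1487.98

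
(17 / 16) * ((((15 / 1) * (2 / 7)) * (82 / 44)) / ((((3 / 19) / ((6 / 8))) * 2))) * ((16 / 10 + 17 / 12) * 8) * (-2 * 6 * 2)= -11673.62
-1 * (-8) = 8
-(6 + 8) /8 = -7 /4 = -1.75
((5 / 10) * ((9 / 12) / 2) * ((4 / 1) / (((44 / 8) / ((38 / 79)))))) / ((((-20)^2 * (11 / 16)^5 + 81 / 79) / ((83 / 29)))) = 310050816 / 103159540979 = 0.00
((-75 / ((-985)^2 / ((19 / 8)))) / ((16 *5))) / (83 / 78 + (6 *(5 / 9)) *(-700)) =247 / 251022821440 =0.00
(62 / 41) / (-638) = -31 / 13079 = -0.00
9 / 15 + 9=48 / 5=9.60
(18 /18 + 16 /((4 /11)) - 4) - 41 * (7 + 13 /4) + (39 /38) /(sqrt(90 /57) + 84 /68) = -156431 /388 + 3757 * sqrt(570) /3686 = -378.84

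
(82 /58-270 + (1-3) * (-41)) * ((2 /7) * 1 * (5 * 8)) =-61840 /29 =-2132.41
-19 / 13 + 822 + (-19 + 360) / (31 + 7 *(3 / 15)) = 1750219 / 2106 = 831.06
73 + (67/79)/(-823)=4746174/65017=73.00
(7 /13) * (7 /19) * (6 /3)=98 /247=0.40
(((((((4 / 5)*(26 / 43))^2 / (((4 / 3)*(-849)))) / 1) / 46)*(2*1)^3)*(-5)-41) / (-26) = 2467193089 / 1564568330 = 1.58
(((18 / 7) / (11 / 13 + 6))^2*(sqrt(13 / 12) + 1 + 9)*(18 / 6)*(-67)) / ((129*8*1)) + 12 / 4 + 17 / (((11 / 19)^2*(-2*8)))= -14368998803 / 32310962992 - 305721*sqrt(39) / 66758188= -0.47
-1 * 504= -504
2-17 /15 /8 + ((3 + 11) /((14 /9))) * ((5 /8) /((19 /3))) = 3131 /1140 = 2.75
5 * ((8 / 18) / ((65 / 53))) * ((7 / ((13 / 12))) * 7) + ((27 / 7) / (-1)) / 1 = 277175 / 3549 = 78.10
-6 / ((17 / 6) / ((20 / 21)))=-240 / 119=-2.02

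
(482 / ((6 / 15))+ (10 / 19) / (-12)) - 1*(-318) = 1522.96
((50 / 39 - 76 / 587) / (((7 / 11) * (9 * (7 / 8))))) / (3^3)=0.01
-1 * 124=-124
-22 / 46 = -11 / 23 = -0.48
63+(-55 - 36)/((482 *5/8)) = 75551/1205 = 62.70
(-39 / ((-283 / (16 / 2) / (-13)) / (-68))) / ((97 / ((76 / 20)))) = 5240352 / 137255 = 38.18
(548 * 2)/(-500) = -274/125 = -2.19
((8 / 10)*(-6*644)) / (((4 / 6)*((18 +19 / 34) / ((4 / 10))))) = -99.94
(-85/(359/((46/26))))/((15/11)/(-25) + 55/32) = -3440800/13669643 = -0.25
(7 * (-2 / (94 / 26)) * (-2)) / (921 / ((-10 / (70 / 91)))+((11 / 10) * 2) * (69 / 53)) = -626990 / 5503653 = -0.11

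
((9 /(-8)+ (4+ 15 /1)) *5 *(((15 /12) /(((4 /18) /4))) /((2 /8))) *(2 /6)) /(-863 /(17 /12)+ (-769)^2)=182325 /40171124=0.00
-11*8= -88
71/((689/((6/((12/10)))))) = 355/689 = 0.52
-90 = -90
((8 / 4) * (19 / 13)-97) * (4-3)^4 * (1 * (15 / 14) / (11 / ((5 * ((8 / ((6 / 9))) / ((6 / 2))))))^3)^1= -73380000 / 121121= -605.84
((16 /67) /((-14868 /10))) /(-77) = 40 /19176003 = 0.00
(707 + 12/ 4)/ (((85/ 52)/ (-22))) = -162448/ 17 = -9555.76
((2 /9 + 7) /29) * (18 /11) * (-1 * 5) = -650 /319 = -2.04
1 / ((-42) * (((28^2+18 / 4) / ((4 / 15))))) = -4 / 496755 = -0.00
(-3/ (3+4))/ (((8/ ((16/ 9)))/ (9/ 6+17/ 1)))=-37/ 21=-1.76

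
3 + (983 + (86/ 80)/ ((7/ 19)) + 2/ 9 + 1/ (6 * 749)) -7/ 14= 266576971/ 269640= 988.64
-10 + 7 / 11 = -103 / 11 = -9.36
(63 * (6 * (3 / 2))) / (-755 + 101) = -189 / 218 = -0.87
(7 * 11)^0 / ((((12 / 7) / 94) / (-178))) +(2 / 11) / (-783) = -9760.33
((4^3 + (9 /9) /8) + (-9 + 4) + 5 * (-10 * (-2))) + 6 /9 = 3835 /24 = 159.79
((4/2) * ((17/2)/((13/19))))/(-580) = -323/7540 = -0.04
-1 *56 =-56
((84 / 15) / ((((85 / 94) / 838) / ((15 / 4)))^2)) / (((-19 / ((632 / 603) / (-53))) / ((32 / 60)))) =54902087602432 / 1462390575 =37542.70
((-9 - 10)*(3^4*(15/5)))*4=-18468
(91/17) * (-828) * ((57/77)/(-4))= 153387/187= 820.25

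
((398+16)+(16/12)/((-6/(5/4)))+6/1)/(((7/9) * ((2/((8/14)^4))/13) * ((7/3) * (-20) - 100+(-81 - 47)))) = -2357160/1731121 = -1.36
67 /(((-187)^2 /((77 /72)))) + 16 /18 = 67975 /76296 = 0.89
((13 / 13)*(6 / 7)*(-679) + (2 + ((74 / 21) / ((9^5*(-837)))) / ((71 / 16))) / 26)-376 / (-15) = -2667302233919567 / 4789928219895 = -556.86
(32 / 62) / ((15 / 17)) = 272 / 465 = 0.58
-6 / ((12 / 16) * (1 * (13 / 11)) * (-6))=44 / 39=1.13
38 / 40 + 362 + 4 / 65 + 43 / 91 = 661541 / 1820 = 363.48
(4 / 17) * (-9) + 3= 0.88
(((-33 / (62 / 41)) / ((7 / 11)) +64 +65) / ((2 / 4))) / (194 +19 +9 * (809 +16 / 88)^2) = 1657821 / 51579162698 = 0.00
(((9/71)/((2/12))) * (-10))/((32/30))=-2025/284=-7.13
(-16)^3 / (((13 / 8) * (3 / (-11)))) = 360448 / 39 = 9242.26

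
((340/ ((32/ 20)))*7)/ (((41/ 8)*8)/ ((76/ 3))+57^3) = 113050/ 14074791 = 0.01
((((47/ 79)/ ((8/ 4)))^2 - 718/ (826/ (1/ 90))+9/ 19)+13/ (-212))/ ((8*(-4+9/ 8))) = -0.02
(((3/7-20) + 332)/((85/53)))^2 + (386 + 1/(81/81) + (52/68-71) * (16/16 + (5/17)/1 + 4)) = 13440729096/354025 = 37965.48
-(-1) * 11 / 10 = 11 / 10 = 1.10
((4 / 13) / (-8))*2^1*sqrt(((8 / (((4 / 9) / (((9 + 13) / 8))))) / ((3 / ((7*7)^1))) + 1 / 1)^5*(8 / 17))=-2621161*sqrt(27523) / 442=-983828.31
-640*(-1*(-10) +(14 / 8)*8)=-15360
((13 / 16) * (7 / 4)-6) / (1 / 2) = -293 / 32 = -9.16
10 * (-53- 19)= -720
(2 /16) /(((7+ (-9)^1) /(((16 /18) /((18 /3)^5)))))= -1 /139968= -0.00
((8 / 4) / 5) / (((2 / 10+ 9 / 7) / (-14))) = -49 / 13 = -3.77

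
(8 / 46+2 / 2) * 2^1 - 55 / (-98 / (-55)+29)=21847 / 38939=0.56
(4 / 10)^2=4 / 25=0.16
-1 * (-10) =10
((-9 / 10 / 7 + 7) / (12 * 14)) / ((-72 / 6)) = -481 / 141120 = -0.00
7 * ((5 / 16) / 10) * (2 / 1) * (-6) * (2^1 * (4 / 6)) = -7 / 2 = -3.50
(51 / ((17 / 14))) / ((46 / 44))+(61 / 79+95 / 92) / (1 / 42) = 421449 / 3634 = 115.97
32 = 32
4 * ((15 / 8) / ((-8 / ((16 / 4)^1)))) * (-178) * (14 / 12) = 3115 / 4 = 778.75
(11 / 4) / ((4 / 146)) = 803 / 8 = 100.38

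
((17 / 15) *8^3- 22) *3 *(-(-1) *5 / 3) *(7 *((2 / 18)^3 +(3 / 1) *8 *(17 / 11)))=17435513774 / 24057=724758.44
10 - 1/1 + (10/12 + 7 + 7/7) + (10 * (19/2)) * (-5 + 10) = 492.83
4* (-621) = -2484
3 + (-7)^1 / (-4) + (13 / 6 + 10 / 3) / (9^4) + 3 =203413 / 26244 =7.75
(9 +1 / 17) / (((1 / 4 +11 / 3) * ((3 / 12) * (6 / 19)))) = 23408 / 799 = 29.30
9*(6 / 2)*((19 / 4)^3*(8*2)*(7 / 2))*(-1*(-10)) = 6481755 / 4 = 1620438.75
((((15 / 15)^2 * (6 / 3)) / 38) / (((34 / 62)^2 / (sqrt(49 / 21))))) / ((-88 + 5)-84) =-961 * sqrt(21) / 2750991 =-0.00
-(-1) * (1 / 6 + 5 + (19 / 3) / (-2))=2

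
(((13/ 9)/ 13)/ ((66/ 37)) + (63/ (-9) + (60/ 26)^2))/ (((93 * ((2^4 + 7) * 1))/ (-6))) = 161849/ 35787609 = 0.00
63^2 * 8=31752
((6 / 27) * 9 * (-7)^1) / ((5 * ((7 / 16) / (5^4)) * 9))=-4000 / 9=-444.44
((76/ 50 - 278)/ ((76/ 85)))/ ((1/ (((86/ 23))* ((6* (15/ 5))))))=-45474048/ 2185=-20811.92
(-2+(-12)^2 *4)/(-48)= -287/24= -11.96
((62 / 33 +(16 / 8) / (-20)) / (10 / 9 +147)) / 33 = 587 / 1612930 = 0.00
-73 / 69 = -1.06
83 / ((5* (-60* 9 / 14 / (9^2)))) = -1743 / 50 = -34.86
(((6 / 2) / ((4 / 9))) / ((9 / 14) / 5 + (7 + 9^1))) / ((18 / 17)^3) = 171955 / 487728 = 0.35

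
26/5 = 5.20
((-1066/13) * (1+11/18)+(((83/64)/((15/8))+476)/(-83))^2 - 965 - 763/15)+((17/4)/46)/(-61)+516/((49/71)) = -835019278169239/2273270798400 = -367.32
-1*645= -645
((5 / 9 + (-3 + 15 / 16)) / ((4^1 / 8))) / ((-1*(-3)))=-217 / 216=-1.00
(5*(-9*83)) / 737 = -3735 / 737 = -5.07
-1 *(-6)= 6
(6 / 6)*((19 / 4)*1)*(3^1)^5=4617 / 4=1154.25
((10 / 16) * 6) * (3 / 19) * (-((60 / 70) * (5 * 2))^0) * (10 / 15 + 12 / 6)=-30 / 19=-1.58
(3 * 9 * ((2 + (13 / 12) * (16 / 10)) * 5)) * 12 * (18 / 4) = 27216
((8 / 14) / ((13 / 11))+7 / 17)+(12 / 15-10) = -64237 / 7735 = -8.30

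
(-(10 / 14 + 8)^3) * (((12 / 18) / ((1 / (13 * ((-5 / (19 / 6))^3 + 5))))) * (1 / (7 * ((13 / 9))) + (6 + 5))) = -3344769317900 / 49405377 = -67700.51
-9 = -9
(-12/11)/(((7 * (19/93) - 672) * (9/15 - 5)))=-2790/7545923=-0.00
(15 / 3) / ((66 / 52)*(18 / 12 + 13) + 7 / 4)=65 / 262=0.25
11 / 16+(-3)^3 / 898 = 4723 / 7184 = 0.66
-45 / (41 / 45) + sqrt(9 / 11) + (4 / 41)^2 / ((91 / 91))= -83009 / 1681 + 3*sqrt(11) / 11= -48.48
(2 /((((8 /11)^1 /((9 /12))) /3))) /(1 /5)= 495 /16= 30.94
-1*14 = -14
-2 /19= -0.11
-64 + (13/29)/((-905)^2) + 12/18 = -4512827711/71255175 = -63.33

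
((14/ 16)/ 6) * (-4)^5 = -448/ 3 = -149.33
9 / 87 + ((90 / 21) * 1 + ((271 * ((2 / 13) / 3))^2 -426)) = -70543735 / 308763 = -228.47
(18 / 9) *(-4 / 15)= -8 / 15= -0.53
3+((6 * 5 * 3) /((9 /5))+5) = 58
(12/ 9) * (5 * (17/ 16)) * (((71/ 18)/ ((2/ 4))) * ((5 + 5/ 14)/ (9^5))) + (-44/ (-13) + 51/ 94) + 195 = 3617341099597/ 18183785256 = 198.93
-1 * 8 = -8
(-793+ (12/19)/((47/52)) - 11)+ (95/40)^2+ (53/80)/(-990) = -112830144683/141451200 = -797.66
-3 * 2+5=-1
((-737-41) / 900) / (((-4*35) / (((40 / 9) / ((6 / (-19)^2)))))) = 140429 / 85050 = 1.65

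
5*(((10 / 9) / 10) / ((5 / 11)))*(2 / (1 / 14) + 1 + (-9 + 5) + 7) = 352 / 9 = 39.11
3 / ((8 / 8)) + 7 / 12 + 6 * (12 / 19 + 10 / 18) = 10.71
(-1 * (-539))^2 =290521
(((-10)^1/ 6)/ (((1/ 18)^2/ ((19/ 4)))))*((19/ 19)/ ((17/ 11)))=-28215/ 17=-1659.71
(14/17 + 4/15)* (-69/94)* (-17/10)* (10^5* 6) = 38364000/47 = 816255.32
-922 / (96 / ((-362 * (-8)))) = -83441 / 3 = -27813.67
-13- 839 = -852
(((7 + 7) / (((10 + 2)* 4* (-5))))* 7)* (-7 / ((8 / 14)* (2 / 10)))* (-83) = -199283 / 96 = -2075.86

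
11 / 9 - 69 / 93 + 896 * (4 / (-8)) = -124858 / 279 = -447.52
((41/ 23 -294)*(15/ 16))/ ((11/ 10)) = -45825/ 184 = -249.05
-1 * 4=-4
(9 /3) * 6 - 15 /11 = 183 /11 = 16.64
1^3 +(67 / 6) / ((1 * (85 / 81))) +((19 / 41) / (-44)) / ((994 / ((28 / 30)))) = 380217031 / 32661420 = 11.64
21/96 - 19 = -601/32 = -18.78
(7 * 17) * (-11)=-1309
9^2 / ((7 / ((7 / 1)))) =81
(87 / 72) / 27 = 29 / 648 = 0.04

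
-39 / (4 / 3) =-117 / 4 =-29.25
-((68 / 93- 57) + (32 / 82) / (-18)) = 643907 / 11439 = 56.29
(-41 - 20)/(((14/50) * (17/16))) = -24400/119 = -205.04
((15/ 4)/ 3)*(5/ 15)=5/ 12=0.42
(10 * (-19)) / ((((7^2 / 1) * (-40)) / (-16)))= -76 / 49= -1.55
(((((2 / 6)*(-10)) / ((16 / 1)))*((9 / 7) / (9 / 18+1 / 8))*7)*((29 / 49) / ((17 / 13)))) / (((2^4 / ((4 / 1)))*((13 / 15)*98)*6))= -435 / 653072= -0.00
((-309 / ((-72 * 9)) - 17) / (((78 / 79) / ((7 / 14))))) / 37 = -281951 / 1246752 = -0.23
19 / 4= 4.75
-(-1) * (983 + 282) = 1265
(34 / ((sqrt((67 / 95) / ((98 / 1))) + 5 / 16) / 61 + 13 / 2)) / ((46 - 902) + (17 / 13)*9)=-2549923169248 / 411874442598405 + 24157952*sqrt(12730) / 2059372212992025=-0.01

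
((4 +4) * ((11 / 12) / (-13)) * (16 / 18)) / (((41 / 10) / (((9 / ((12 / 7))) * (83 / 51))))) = -255640 / 244647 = -1.04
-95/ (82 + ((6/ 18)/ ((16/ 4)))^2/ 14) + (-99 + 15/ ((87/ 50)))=-438839453/ 4794077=-91.54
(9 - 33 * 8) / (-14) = 255 / 14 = 18.21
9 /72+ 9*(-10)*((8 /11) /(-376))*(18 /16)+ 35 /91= 37931 /53768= 0.71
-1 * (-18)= 18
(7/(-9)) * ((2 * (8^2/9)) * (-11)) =9856/81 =121.68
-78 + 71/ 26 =-1957/ 26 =-75.27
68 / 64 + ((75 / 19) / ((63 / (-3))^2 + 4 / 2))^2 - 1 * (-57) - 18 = 45412304849 / 1133534224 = 40.06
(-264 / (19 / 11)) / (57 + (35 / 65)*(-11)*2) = -37752 / 11153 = -3.38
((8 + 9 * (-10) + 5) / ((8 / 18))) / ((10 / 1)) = -693 / 40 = -17.32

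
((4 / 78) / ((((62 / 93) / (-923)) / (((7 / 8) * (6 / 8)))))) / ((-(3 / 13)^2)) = 83993 / 96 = 874.93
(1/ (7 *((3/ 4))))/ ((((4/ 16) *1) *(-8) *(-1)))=2/ 21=0.10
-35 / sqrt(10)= -7*sqrt(10) / 2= -11.07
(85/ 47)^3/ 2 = 614125/ 207646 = 2.96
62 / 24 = 2.58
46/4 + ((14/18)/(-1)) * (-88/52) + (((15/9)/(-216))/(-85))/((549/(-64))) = 251906795/19655298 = 12.82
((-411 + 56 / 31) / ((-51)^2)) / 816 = -12685 / 65794896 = -0.00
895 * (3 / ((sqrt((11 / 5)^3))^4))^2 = 1966552734375 / 3138428376721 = 0.63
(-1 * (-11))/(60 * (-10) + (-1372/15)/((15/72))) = -275/25976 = -0.01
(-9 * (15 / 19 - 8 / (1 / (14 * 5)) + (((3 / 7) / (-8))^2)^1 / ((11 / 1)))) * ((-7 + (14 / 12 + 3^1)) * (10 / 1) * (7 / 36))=-31154185465 / 1123584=-27727.51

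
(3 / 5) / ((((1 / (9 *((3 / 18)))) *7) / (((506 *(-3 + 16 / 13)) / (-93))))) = 17457 / 14105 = 1.24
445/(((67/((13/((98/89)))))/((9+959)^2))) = 241220430880/3283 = 73475610.99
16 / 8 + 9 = 11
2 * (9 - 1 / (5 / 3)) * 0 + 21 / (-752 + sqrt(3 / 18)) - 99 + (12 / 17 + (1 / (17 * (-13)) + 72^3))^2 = 23087024369006773692098 / 165718636343 - 21 * sqrt(6) / 3393023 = 139314592966.01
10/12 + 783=783.83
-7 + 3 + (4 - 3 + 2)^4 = 77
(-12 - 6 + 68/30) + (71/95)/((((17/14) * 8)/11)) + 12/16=-68494/4845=-14.14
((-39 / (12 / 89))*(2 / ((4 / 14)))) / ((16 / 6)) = -24297 / 32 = -759.28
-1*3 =-3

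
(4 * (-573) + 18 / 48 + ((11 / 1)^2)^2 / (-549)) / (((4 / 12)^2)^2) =-91637505 / 488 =-187781.77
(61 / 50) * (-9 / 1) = -549 / 50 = -10.98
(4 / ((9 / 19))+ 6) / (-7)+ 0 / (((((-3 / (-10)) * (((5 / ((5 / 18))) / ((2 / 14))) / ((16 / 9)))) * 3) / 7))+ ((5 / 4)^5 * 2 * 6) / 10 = 1.60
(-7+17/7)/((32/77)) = -11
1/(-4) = -1/4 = -0.25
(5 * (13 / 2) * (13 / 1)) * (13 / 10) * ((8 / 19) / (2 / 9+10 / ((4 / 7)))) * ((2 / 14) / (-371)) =-79092 / 15740417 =-0.01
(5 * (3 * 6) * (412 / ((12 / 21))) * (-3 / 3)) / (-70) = 927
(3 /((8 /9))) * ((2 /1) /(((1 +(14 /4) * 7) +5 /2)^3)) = 27 /87808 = 0.00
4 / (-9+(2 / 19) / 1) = -0.45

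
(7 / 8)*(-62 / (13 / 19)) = -4123 / 52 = -79.29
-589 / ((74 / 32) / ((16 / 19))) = -7936 / 37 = -214.49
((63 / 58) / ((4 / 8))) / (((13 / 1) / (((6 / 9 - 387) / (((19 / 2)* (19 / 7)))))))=-17934 / 7163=-2.50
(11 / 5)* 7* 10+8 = 162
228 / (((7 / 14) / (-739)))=-336984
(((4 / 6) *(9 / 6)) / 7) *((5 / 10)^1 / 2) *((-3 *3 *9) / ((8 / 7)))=-81 / 32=-2.53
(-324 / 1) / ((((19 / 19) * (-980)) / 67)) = 5427 / 245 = 22.15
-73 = -73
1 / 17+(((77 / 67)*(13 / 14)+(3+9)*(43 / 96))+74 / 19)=1799791 / 173128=10.40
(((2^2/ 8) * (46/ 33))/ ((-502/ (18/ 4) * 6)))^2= 0.00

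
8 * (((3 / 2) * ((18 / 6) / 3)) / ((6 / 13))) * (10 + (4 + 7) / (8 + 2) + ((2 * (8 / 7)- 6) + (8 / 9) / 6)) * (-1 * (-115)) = 4257461 / 189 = 22526.25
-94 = -94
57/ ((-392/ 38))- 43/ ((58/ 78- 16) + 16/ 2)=22203/ 55468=0.40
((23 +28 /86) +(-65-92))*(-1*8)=45984 /43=1069.40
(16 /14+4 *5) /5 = 148 /35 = 4.23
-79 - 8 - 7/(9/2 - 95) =-86.92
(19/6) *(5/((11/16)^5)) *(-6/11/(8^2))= -1556480/1771561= -0.88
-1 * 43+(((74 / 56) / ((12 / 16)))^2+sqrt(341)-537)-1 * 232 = -356723 / 441+sqrt(341) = -790.43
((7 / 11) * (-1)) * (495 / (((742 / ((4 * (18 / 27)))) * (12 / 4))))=-20 / 53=-0.38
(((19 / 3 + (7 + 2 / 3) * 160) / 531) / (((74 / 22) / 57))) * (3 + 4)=601293 / 2183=275.44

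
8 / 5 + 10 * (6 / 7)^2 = 2192 / 245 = 8.95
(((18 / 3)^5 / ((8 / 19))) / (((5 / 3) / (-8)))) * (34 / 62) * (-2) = 15069888 / 155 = 97225.08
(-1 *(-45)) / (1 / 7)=315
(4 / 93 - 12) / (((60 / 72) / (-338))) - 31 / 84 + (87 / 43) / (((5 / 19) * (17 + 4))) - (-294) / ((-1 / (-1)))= 2879780941 / 559860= 5143.75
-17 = -17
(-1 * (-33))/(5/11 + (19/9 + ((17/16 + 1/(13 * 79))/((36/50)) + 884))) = 107366688/2889278905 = 0.04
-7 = -7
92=92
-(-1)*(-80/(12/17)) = -340/3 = -113.33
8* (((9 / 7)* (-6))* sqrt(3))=-432* sqrt(3) / 7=-106.89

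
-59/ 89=-0.66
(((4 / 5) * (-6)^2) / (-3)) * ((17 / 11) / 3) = -272 / 55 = -4.95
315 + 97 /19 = 6082 /19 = 320.11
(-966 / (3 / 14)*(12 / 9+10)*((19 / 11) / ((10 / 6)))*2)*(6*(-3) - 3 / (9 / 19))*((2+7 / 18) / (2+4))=4570647676 / 4455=1025959.07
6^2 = 36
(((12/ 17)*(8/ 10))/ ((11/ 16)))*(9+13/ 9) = 24064/ 2805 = 8.58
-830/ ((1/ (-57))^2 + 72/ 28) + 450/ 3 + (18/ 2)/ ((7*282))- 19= -7379051731/ 38485762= -191.73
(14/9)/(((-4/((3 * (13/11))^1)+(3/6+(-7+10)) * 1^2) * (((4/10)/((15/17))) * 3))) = 910/1887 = 0.48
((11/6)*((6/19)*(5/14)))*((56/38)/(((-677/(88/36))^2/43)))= 2289320/13401998289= 0.00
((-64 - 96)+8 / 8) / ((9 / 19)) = -1007 / 3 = -335.67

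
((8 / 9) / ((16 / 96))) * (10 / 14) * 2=160 / 21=7.62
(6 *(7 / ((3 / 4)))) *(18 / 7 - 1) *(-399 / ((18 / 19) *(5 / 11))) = -1223068 / 15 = -81537.87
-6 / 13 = -0.46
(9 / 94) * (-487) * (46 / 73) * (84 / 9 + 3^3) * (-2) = 7325454 / 3431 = 2135.08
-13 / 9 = -1.44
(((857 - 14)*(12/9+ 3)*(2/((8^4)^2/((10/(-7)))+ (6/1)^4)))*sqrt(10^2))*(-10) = 456625/7339222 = 0.06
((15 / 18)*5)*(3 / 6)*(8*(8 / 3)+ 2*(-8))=100 / 9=11.11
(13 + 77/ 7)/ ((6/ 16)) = 64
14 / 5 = 2.80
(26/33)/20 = 13/330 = 0.04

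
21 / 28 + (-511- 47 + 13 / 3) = -6635 / 12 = -552.92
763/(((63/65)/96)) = 226720/3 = 75573.33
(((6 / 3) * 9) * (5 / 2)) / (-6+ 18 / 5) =-75 / 4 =-18.75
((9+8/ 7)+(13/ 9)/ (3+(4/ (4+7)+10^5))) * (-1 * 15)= -3514623220/ 23100777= -152.14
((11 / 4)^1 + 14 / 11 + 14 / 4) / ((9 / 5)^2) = 8275 / 3564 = 2.32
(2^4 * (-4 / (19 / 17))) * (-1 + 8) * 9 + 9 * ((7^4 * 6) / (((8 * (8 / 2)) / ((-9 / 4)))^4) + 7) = -3541.41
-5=-5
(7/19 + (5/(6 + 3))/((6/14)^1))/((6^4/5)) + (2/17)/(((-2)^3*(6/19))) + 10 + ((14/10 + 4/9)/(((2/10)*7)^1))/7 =1405045895/138454596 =10.15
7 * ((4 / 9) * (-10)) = -280 / 9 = -31.11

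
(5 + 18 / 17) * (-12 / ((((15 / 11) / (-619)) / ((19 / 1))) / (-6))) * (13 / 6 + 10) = -3890962196 / 85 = -45776025.84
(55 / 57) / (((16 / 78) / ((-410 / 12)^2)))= 30047875 / 5472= 5491.21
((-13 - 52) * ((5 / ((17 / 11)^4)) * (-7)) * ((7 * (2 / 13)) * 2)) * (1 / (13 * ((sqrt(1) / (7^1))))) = 502186300 / 1085773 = 462.52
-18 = -18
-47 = -47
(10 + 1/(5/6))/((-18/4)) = -2.49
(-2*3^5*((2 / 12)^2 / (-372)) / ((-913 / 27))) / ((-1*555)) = 81 / 41888440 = 0.00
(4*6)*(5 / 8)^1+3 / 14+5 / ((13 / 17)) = 3959 / 182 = 21.75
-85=-85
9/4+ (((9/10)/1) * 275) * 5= 1239.75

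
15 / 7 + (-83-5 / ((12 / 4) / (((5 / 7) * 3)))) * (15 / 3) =-3015 / 7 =-430.71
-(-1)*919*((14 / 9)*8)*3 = 102928 / 3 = 34309.33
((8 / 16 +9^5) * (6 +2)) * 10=4723960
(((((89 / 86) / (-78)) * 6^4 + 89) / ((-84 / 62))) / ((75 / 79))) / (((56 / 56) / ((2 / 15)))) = -7.44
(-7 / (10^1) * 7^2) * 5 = -171.50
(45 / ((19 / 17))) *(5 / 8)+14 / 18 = 35489 / 1368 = 25.94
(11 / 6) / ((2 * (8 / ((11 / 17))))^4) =161051 / 32841793536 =0.00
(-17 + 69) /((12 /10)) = 130 /3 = 43.33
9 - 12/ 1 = -3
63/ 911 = 0.07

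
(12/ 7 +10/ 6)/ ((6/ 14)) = 71/ 9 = 7.89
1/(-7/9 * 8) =-9/56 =-0.16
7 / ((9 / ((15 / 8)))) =35 / 24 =1.46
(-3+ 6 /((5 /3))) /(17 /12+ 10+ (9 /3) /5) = 36 /721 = 0.05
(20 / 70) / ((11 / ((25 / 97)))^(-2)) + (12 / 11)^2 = 276144338 / 529375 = 521.64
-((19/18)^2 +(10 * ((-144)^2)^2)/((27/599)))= -30907084308841/324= -95392235521.11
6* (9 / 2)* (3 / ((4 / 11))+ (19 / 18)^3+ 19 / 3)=91909 / 216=425.50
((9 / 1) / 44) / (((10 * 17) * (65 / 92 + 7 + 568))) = 23 / 11004950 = 0.00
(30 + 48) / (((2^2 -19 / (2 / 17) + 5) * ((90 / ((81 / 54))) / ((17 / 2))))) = -221 / 3050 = -0.07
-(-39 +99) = -60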